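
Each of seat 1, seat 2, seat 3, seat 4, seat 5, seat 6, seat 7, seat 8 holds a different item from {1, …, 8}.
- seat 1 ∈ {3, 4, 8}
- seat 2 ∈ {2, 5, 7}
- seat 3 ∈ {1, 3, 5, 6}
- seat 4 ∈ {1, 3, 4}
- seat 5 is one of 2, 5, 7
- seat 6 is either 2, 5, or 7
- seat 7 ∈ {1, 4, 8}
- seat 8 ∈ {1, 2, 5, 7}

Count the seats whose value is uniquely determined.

2

Among the 8 variables, 6 fits only seat 3 (and all 8 values in {1, 2, 3, 4, 5, 6, 7, 8} must be used), so seat 3 = 6.
seat 2, seat 5, seat 6 share exactly the 3 values {2, 5, 7}; by pigeonhole those values go to them, so strike 2, 5, 7 from seat 8.
That leaves seat 8 = 1. Remove 1 from seat 4, seat 7.
Determined: seat 3=6, seat 8=1. The other seats each still have more than one consistent value. That makes 2.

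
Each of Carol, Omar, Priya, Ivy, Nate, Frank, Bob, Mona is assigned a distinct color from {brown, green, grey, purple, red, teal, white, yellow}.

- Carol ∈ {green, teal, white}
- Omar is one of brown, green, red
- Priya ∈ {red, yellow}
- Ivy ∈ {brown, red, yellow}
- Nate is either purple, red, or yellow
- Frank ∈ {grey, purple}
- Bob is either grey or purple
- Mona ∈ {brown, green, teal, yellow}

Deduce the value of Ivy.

brown

The 8 variables draw from only 8 values {brown, green, grey, purple, red, teal, white, yellow}, so each is used; only Carol can be white, hence Carol = white.
The 7 still-open variables together cover exactly {brown, green, grey, purple, red, teal, yellow} — 7 values for 7 variables — and teal appears only in Mona's list, so Mona = teal.
Among the 6 still-open variables, green fits only Omar (and all 6 values in {brown, green, grey, purple, red, yellow} must be used), so Omar = green.
The 5 still-open variables draw from only 5 values {brown, grey, purple, red, yellow}, so each is used; only Ivy can be brown, hence Ivy = brown.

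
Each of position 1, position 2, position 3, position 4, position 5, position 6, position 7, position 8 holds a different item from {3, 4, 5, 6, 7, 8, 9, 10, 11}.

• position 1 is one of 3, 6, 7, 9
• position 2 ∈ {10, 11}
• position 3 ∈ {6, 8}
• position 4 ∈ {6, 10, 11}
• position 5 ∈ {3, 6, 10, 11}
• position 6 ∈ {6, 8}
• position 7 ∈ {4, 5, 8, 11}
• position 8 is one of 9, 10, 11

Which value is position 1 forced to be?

7

The 2 variables position 3 and position 6 are confined to {6, 8}, which locks those values in; drop them from position 1, position 4, position 5, position 7.
position 2 and position 4 between them cover only {10, 11} — a naked pair. Remove those values from position 5, position 7, position 8.
That leaves position 5 = 3. So position 1 can't be 3.
position 8's domain is down to {9}, so position 8 = 9. Eliminate 9 elsewhere: position 1.
So position 1 = 7.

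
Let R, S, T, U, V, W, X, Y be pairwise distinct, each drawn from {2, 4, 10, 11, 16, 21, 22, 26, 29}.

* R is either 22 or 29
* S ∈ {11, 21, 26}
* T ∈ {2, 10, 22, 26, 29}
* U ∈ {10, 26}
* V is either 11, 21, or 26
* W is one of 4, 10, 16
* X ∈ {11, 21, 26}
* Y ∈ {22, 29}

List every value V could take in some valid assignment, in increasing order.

R and Y between them cover only {22, 29} — a naked pair. Remove those values from T.
S, V, X share exactly the 3 values {11, 21, 26}; by pigeonhole those values go to them, so strike 11, 21, 26 from T, U.
U has just one choice, so U = 10. Strike 10 from T, W.
T must be 2 (only option left).
No further eliminations apply; V can still be any of 11, 21, 26.

11, 21, 26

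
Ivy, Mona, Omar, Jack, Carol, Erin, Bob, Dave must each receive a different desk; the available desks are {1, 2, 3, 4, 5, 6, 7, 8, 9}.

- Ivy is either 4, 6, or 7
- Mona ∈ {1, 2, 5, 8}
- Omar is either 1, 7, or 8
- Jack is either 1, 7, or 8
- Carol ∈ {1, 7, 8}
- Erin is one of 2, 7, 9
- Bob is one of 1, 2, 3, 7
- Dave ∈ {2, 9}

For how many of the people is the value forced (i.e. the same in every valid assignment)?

Omar, Jack, Carol share exactly the 3 values {1, 7, 8}; by pigeonhole those values go to them, so strike 1, 7, 8 from Ivy, Mona, Erin, Bob.
Erin and Dave between them cover only {2, 9} — a naked pair. Remove those values from Mona, Bob.
That leaves Mona = 5.
Bob has just one choice, so Bob = 3.
Determined: Mona=5, Bob=3. The other people each still have more than one consistent value. That makes 2.

2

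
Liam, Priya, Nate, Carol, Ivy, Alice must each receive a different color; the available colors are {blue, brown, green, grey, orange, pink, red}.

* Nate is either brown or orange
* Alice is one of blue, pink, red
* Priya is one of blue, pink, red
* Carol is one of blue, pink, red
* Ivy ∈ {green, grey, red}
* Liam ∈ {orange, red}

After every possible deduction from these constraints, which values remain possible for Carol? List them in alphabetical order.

blue, pink, red

Priya, Carol, Alice share exactly the 3 values {blue, pink, red}; by pigeonhole those values go to them, so strike blue, pink, red from Liam, Ivy.
Liam has just one choice, so Liam = orange. Eliminate orange elsewhere: Nate.
Nate's domain is down to {brown}, so Nate = brown.
No further eliminations apply; Carol can still be any of blue, pink, red.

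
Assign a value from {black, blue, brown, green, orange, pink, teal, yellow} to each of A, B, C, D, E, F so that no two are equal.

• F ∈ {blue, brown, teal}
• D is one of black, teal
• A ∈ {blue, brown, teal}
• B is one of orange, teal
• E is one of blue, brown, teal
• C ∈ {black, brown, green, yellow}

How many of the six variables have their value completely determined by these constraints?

2

The 3 variables A, E, F are confined to {blue, brown, teal}, which locks those values in; drop them from B, C, D.
That leaves B = orange.
D must be black (only option left). Strike black from C.
Determined: B=orange, D=black. The other variables each still have more than one consistent value. That makes 2.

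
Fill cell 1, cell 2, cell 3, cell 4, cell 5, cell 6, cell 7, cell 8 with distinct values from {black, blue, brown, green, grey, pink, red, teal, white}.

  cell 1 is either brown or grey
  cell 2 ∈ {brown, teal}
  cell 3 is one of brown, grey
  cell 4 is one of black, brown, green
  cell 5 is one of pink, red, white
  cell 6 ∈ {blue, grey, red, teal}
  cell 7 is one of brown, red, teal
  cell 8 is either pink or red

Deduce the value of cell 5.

The 2 variables cell 1 and cell 3 are confined to {brown, grey}, which locks those values in; drop them from cell 2, cell 4, cell 6, cell 7.
cell 2's domain is down to {teal}, so cell 2 = teal. Eliminate teal elsewhere: cell 6, cell 7.
That leaves cell 7 = red. So cell 5, cell 6, cell 8 can't be red.
cell 8 has just one choice, so cell 8 = pink. Strike pink from cell 5.
So cell 5 = white.

white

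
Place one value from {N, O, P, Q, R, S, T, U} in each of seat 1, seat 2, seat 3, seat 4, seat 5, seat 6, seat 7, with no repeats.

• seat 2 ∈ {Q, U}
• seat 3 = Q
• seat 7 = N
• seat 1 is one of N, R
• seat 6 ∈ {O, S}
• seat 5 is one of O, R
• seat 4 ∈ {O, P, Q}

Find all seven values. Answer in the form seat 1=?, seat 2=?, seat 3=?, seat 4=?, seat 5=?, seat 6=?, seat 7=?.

seat 3's domain is down to {Q}, so seat 3 = Q. So seat 2, seat 4 can't be Q.
seat 7 must be N (only option left). Eliminate N elsewhere: seat 1.
seat 1's domain is down to {R}, so seat 1 = R. Strike R from seat 5.
seat 2's domain is down to {U}, so seat 2 = U.
seat 5 has just one choice, so seat 5 = O. Remove O from seat 4, seat 6.
That leaves seat 6 = S.
seat 4's domain is down to {P}, so seat 4 = P.

seat 1=R, seat 2=U, seat 3=Q, seat 4=P, seat 5=O, seat 6=S, seat 7=N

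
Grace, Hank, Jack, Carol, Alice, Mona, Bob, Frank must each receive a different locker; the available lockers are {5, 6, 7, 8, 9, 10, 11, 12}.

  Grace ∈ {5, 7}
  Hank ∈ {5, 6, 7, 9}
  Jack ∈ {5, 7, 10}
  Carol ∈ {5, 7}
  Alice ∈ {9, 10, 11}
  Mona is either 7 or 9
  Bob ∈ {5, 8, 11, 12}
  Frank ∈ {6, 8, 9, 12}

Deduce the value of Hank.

6

Grace and Carol between them cover only {5, 7} — a naked pair. Remove those values from Hank, Jack, Mona, Bob.
That leaves Jack = 10. Eliminate 10 elsewhere: Alice.
Mona's domain is down to {9}, so Mona = 9. So Hank, Alice, Frank can't be 9.
So Hank = 6.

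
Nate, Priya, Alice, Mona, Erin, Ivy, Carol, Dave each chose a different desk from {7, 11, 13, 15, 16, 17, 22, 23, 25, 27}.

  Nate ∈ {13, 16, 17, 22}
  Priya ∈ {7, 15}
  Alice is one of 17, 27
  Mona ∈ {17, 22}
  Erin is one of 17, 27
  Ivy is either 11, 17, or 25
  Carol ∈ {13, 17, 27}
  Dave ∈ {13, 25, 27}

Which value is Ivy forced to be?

Alice and Erin between them cover only {17, 27} — a naked pair. Remove those values from Nate, Mona, Ivy, Carol, Dave.
Mona must be 22 (only option left). Remove 22 from Nate.
Carol's domain is down to {13}, so Carol = 13. So Nate, Dave can't be 13.
That leaves Dave = 25. Strike 25 from Ivy.
So Ivy = 11.

11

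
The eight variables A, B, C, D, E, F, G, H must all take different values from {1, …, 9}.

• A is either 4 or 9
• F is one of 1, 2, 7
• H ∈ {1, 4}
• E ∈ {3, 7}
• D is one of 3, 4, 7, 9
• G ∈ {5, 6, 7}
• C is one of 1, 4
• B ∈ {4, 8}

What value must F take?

2

C and H between them cover only {1, 4} — a naked pair. Remove those values from A, B, D, F.
A's domain is down to {9}, so A = 9. Strike 9 from D.
B must be 8 (only option left).
D and E share exactly the 2 values {3, 7}; by pigeonhole those values go to them, so strike 3, 7 from F, G.
So F = 2.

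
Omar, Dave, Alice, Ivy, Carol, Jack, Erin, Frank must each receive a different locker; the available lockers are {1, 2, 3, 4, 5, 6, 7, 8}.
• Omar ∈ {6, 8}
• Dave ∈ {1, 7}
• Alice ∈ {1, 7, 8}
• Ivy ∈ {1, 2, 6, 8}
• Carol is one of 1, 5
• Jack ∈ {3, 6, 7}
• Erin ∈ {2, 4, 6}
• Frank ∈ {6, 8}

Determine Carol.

Among the 8 variables, 3 fits only Jack (and all 8 values in {1, 2, 3, 4, 5, 6, 7, 8} must be used), so Jack = 3.
The 7 still-open variables draw from only 7 values {1, 2, 4, 5, 6, 7, 8}, so each is used; only Erin can be 4, hence Erin = 4.
Among the 6 still-open variables, 2 fits only Ivy (and all 6 values in {1, 2, 5, 6, 7, 8} must be used), so Ivy = 2.
Among the 5 still-open variables, 5 fits only Carol (and all 5 values in {1, 5, 6, 7, 8} must be used), so Carol = 5.

5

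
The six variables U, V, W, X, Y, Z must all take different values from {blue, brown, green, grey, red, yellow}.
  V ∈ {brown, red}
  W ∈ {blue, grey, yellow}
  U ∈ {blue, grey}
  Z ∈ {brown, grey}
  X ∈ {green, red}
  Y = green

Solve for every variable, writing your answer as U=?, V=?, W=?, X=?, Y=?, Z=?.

U=blue, V=brown, W=yellow, X=red, Y=green, Z=grey

Y has just one choice, so Y = green. Remove green from X.
X's domain is down to {red}, so X = red. Eliminate red elsewhere: V.
That leaves V = brown. Remove brown from Z.
That leaves Z = grey. Strike grey from U, W.
That leaves U = blue. So W can't be blue.
That leaves W = yellow.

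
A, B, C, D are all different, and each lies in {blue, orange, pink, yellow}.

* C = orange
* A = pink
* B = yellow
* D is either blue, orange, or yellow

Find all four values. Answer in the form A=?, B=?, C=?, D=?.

A must be pink (only option left).
That leaves B = yellow. Eliminate yellow elsewhere: D.
That leaves C = orange. So D can't be orange.
D must be blue (only option left).

A=pink, B=yellow, C=orange, D=blue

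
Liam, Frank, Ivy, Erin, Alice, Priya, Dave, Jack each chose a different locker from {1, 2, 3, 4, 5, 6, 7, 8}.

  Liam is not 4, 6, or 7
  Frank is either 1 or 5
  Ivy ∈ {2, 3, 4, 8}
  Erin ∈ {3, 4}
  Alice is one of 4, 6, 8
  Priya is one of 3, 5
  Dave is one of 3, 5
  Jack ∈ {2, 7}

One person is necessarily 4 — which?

Erin

The 8 variables together cover exactly {1, 2, 3, 4, 5, 6, 7, 8} — 8 values for 8 variables — and 6 appears only in Alice's list, so Alice = 6.
The 7 still-open variables draw from only 7 values {1, 2, 3, 4, 5, 7, 8}, so each is used; only Jack can be 7, hence Jack = 7.
Priya and Dave between them cover only {3, 5} — a naked pair. Remove those values from Liam, Frank, Ivy, Erin.
So 4 goes to Erin.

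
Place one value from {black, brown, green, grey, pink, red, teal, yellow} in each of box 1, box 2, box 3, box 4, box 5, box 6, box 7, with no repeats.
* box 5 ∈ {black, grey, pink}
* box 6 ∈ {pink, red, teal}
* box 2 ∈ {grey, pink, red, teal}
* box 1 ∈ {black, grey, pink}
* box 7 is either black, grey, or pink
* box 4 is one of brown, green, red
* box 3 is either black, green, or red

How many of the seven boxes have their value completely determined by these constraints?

Among the 7 variables, brown fits only box 4 (and all 7 values in {black, brown, green, grey, pink, red, teal} must be used), so box 4 = brown.
The 6 still-open variables draw from only 6 values {black, green, grey, pink, red, teal}, so each is used; only box 3 can be green, hence box 3 = green.
box 1, box 5, box 7 between them cover only {black, grey, pink} — a naked triple. Remove those values from box 2, box 6.
Determined: box 3=green, box 4=brown. The other boxes each still have more than one consistent value. That makes 2.

2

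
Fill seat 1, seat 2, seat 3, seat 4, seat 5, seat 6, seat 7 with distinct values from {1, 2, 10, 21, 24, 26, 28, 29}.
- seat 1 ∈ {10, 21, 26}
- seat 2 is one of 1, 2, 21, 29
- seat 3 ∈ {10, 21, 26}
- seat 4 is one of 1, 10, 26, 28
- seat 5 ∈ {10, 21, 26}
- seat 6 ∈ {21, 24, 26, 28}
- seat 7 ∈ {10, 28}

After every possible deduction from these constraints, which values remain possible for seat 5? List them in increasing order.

10, 21, 26

seat 1, seat 3, seat 5 share exactly the 3 values {10, 21, 26}; by pigeonhole those values go to them, so strike 10, 21, 26 from seat 2, seat 4, seat 6, seat 7.
seat 7's domain is down to {28}, so seat 7 = 28. Eliminate 28 elsewhere: seat 4, seat 6.
seat 4 has just one choice, so seat 4 = 1. Strike 1 from seat 2.
seat 6's domain is down to {24}, so seat 6 = 24.
No further eliminations apply; seat 5 can still be any of 10, 21, 26.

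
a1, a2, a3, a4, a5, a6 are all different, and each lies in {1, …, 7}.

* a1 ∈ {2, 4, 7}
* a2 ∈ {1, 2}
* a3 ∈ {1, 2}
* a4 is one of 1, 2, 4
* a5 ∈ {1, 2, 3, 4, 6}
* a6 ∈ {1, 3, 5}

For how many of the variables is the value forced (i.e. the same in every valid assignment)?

a2 and a3 share exactly the 2 values {1, 2}; by pigeonhole those values go to them, so strike 1, 2 from a1, a4, a5, a6.
That leaves a4 = 4. Remove 4 from a1, a5.
a1 must be 7 (only option left).
Determined: a1=7, a4=4. The other variables each still have more than one consistent value. That makes 2.

2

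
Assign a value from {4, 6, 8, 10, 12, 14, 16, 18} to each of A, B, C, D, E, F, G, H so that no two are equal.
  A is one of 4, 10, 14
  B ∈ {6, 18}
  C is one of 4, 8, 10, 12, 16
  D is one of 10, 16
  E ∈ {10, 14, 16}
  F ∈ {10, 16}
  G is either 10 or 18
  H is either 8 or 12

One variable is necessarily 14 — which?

E

The 8 variables together cover exactly {4, 6, 8, 10, 12, 14, 16, 18} — 8 values for 8 variables — and 6 appears only in B's list, so B = 6.
The 7 still-open variables together cover exactly {4, 8, 10, 12, 14, 16, 18} — 7 values for 7 variables — and 18 appears only in G's list, so G = 18.
The 2 variables D and F are confined to {10, 16}, which locks those values in; drop them from A, C, E.
So 14 goes to E.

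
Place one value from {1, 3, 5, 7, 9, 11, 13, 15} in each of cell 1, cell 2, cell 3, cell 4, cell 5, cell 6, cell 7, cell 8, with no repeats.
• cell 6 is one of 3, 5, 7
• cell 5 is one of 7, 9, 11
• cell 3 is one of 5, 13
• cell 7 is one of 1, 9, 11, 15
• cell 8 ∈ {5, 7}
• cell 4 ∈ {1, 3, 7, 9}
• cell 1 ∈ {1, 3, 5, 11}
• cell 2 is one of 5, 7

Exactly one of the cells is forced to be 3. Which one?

The 8 variables together cover exactly {1, 3, 5, 7, 9, 11, 13, 15} — 8 values for 8 variables — and 13 appears only in cell 3's list, so cell 3 = 13.
The 7 still-open variables together cover exactly {1, 3, 5, 7, 9, 11, 15} — 7 values for 7 variables — and 15 appears only in cell 7's list, so cell 7 = 15.
cell 2 and cell 8 between them cover only {5, 7} — a naked pair. Remove those values from cell 1, cell 4, cell 5, cell 6.
So 3 goes to cell 6.

cell 6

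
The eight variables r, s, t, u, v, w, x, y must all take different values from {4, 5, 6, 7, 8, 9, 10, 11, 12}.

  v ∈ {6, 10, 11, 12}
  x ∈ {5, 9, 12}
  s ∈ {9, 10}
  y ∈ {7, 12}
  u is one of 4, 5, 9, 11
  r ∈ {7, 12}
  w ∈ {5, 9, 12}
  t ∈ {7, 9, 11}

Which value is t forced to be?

11

The 8 variables together cover exactly {4, 5, 6, 7, 9, 10, 11, 12} — 8 values for 8 variables — and 4 appears only in u's list, so u = 4.
The 7 still-open variables together cover exactly {5, 6, 7, 9, 10, 11, 12} — 7 values for 7 variables — and 6 appears only in v's list, so v = 6.
The 6 still-open variables draw from only 6 values {5, 7, 9, 10, 11, 12}, so each is used; only s can be 10, hence s = 10.
The 5 still-open variables draw from only 5 values {5, 7, 9, 11, 12}, so each is used; only t can be 11, hence t = 11.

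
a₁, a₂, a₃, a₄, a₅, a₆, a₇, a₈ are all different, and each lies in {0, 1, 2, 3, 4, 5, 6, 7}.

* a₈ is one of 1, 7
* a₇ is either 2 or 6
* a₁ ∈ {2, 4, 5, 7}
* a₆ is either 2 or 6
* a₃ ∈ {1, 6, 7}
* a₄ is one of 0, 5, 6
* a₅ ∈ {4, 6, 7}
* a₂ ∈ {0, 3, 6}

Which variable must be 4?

a₅

The 8 variables draw from only 8 values {0, 1, 2, 3, 4, 5, 6, 7}, so each is used; only a₂ can be 3, hence a₂ = 3.
The 7 still-open variables draw from only 7 values {0, 1, 2, 4, 5, 6, 7}, so each is used; only a₄ can be 0, hence a₄ = 0.
Among the 6 still-open variables, 5 fits only a₁ (and all 6 values in {1, 2, 4, 5, 6, 7} must be used), so a₁ = 5.
The 5 still-open variables together cover exactly {1, 2, 4, 6, 7} — 5 values for 5 variables — and 4 appears only in a₅'s list, so a₅ = 4.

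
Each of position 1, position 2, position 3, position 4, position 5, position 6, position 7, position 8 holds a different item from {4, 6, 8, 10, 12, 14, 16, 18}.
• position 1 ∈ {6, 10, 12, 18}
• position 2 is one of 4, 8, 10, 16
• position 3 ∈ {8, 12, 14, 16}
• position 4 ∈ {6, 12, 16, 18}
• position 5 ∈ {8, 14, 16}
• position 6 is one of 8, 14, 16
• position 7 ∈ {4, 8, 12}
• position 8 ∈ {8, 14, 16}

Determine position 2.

position 5, position 6, position 8 share exactly the 3 values {8, 14, 16}; by pigeonhole those values go to them, so strike 8, 14, 16 from position 2, position 3, position 4, position 7.
position 3 must be 12 (only option left). Eliminate 12 elsewhere: position 1, position 4, position 7.
position 7 has just one choice, so position 7 = 4. Remove 4 from position 2.
So position 2 = 10.

10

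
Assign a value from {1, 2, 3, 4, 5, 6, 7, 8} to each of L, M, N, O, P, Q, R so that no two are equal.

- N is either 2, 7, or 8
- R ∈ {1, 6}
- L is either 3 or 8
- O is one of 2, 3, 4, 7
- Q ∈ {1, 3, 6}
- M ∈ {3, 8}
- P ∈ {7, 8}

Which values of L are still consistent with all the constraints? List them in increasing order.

The 7 variables together cover exactly {1, 2, 3, 4, 6, 7, 8} — 7 values for 7 variables — and 4 appears only in O's list, so O = 4.
Among the 6 still-open variables, 2 fits only N (and all 6 values in {1, 2, 3, 6, 7, 8} must be used), so N = 2.
Among the 5 still-open variables, 7 fits only P (and all 5 values in {1, 3, 6, 7, 8} must be used), so P = 7.
L and M between them cover only {3, 8} — a naked pair. Remove those values from Q.
No further eliminations apply; L can still be any of 3, 8.

3, 8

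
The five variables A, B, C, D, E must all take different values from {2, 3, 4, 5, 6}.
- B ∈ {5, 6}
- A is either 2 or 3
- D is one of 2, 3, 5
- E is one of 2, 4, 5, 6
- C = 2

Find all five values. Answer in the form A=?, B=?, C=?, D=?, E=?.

A=3, B=6, C=2, D=5, E=4

C must be 2 (only option left). Remove 2 from A, D, E.
A's domain is down to {3}, so A = 3. So D can't be 3.
D's domain is down to {5}, so D = 5. So B, E can't be 5.
B must be 6 (only option left). Eliminate 6 elsewhere: E.
E has just one choice, so E = 4.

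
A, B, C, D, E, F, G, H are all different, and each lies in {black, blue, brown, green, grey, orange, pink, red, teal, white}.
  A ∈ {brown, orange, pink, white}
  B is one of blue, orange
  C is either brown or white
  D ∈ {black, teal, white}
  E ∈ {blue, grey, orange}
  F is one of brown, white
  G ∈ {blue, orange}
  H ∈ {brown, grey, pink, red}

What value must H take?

B and G between them cover only {blue, orange} — a naked pair. Remove those values from A, E.
That leaves E = grey. Strike grey from H.
The 2 variables C and F are confined to {brown, white}, which locks those values in; drop them from A, D, H.
That leaves A = pink. So H can't be pink.
So H = red.

red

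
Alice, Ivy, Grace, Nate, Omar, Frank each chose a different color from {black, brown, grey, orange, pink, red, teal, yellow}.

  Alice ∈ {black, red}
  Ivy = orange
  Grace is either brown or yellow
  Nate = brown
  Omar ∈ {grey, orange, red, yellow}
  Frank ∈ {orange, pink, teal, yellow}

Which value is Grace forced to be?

Ivy's domain is down to {orange}, so Ivy = orange. Strike orange from Omar, Frank.
Nate's domain is down to {brown}, so Nate = brown. Eliminate brown elsewhere: Grace.
So Grace = yellow.

yellow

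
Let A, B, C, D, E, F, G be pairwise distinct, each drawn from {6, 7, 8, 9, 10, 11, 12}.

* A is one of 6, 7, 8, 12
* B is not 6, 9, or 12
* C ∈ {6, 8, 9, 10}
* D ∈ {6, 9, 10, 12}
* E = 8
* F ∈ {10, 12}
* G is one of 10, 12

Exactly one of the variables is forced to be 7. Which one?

E must be 8 (only option left). Remove 8 from A, B, C.
The 6 still-open variables draw from only 6 values {6, 7, 9, 10, 11, 12}, so each is used; only B can be 11, hence B = 11.
The 5 still-open variables together cover exactly {6, 7, 9, 10, 12} — 5 values for 5 variables — and 7 appears only in A's list, so A = 7.

A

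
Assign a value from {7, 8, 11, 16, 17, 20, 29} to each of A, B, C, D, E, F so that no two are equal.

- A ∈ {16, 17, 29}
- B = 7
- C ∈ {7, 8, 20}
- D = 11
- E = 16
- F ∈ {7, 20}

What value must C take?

8

B's domain is down to {7}, so B = 7. Strike 7 from C, F.
D must be 11 (only option left).
E must be 16 (only option left). So A can't be 16.
F must be 20 (only option left). Eliminate 20 elsewhere: C.
So C = 8.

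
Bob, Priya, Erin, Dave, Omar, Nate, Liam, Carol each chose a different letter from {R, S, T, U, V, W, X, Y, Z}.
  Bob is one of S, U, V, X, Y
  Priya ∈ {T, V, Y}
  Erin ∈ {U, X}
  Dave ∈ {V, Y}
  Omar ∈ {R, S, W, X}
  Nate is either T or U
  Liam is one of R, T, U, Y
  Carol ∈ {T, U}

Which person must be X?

Erin

The 8 variables draw from only 8 values {R, S, T, U, V, W, X, Y}, so each is used; only Omar can be W, hence Omar = W.
The 7 still-open variables together cover exactly {R, S, T, U, V, X, Y} — 7 values for 7 variables — and R appears only in Liam's list, so Liam = R.
The 6 still-open variables draw from only 6 values {S, T, U, V, X, Y}, so each is used; only Bob can be S, hence Bob = S.
Among the 5 still-open variables, X fits only Erin (and all 5 values in {T, U, V, X, Y} must be used), so Erin = X.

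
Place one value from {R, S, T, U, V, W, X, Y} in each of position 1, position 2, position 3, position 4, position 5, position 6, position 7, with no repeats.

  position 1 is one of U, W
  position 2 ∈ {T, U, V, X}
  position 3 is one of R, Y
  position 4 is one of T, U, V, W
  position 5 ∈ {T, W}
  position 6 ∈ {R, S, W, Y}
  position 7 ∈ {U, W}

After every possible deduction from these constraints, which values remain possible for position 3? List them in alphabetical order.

position 1 and position 7 between them cover only {U, W} — a naked pair. Remove those values from position 2, position 4, position 5, position 6.
position 5's domain is down to {T}, so position 5 = T. Strike T from position 2, position 4.
That leaves position 4 = V. Eliminate V elsewhere: position 2.
That leaves position 2 = X.
No further eliminations apply; position 3 can still be any of R, Y.

R, Y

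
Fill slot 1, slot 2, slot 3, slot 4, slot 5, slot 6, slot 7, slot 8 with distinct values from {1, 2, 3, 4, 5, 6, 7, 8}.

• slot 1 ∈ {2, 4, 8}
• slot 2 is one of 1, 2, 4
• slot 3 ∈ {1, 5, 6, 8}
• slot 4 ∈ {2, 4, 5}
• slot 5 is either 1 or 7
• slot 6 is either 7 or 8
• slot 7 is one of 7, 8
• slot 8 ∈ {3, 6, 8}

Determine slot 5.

1

The 8 variables draw from only 8 values {1, 2, 3, 4, 5, 6, 7, 8}, so each is used; only slot 8 can be 3, hence slot 8 = 3.
Among the 7 still-open variables, 6 fits only slot 3 (and all 7 values in {1, 2, 4, 5, 6, 7, 8} must be used), so slot 3 = 6.
The 6 still-open variables together cover exactly {1, 2, 4, 5, 7, 8} — 6 values for 6 variables — and 5 appears only in slot 4's list, so slot 4 = 5.
The 2 variables slot 6 and slot 7 are confined to {7, 8}, which locks those values in; drop them from slot 1, slot 5.
So slot 5 = 1.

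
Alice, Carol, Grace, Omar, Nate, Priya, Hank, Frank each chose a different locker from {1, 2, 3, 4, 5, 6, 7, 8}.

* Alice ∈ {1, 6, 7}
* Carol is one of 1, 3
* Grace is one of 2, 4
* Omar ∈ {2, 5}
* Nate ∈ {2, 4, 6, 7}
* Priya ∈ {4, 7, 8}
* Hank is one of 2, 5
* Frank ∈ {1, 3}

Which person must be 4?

Grace

The 8 variables draw from only 8 values {1, 2, 3, 4, 5, 6, 7, 8}, so each is used; only Priya can be 8, hence Priya = 8.
Carol and Frank share exactly the 2 values {1, 3}; by pigeonhole those values go to them, so strike 1, 3 from Alice.
The 2 variables Omar and Hank are confined to {2, 5}, which locks those values in; drop them from Grace, Nate.
So 4 goes to Grace.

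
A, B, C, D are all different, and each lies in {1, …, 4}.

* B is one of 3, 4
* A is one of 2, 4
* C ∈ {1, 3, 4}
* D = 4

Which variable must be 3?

D has just one choice, so D = 4. So A, B, C can't be 4.
So 3 goes to B.

B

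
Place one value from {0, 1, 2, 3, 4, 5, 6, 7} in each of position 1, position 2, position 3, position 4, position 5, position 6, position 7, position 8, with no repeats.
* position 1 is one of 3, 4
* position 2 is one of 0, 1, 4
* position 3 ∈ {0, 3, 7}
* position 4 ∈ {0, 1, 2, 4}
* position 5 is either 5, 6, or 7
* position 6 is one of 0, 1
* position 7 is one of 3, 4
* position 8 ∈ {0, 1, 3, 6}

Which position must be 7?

The 8 variables draw from only 8 values {0, 1, 2, 3, 4, 5, 6, 7}, so each is used; only position 4 can be 2, hence position 4 = 2.
The 7 still-open variables together cover exactly {0, 1, 3, 4, 5, 6, 7} — 7 values for 7 variables — and 5 appears only in position 5's list, so position 5 = 5.
The 6 still-open variables draw from only 6 values {0, 1, 3, 4, 6, 7}, so each is used; only position 8 can be 6, hence position 8 = 6.
Among the 5 still-open variables, 7 fits only position 3 (and all 5 values in {0, 1, 3, 4, 7} must be used), so position 3 = 7.

position 3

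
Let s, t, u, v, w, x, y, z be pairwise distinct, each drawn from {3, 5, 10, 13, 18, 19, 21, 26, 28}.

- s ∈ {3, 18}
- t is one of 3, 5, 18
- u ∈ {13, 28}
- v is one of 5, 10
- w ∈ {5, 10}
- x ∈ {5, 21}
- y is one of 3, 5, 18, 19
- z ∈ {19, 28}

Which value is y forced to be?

Among the 8 variables, 13 fits only u (and all 8 values in {3, 5, 10, 13, 18, 19, 21, 28} must be used), so u = 13.
The 7 still-open variables together cover exactly {3, 5, 10, 18, 19, 21, 28} — 7 values for 7 variables — and 21 appears only in x's list, so x = 21.
The 6 still-open variables together cover exactly {3, 5, 10, 18, 19, 28} — 6 values for 6 variables — and 28 appears only in z's list, so z = 28.
Among the 5 still-open variables, 19 fits only y (and all 5 values in {3, 5, 10, 18, 19} must be used), so y = 19.

19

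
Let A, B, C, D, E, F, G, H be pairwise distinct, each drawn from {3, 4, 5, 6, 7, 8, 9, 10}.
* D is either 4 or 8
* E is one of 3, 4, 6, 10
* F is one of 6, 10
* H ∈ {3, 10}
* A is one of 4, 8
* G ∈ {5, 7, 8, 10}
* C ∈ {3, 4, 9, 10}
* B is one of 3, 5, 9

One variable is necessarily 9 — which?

The 8 variables together cover exactly {3, 4, 5, 6, 7, 8, 9, 10} — 8 values for 8 variables — and 7 appears only in G's list, so G = 7.
Among the 7 still-open variables, 5 fits only B (and all 7 values in {3, 4, 5, 6, 8, 9, 10} must be used), so B = 5.
The 6 still-open variables together cover exactly {3, 4, 6, 8, 9, 10} — 6 values for 6 variables — and 9 appears only in C's list, so C = 9.

C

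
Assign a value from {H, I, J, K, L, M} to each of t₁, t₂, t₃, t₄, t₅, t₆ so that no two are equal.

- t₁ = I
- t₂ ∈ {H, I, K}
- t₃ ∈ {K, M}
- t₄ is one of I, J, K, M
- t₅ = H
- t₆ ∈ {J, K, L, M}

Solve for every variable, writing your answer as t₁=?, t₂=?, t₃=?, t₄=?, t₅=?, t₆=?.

t₁=I, t₂=K, t₃=M, t₄=J, t₅=H, t₆=L

t₁ has just one choice, so t₁ = I. So t₂, t₄ can't be I.
t₅ must be H (only option left). Eliminate H elsewhere: t₂.
t₂'s domain is down to {K}, so t₂ = K. Strike K from t₃, t₄, t₆.
t₃ has just one choice, so t₃ = M. Eliminate M elsewhere: t₄, t₆.
That leaves t₄ = J. Strike J from t₆.
t₆ has just one choice, so t₆ = L.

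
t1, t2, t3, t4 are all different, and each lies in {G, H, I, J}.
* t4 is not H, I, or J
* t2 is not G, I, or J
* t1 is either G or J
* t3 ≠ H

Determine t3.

t2 must be H (only option left).
t4's domain is down to {G}, so t4 = G. So t1, t3 can't be G.
t1 has just one choice, so t1 = J. Remove J from t3.
So t3 = I.

I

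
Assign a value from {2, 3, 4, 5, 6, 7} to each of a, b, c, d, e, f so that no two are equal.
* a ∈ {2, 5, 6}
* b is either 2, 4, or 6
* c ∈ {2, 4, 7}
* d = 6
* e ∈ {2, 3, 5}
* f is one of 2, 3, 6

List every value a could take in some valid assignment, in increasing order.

2, 5

d must be 6 (only option left). Remove 6 from a, b, f.
Among the 5 still-open variables, 7 fits only c (and all 5 values in {2, 3, 4, 5, 7} must be used), so c = 7.
The 4 still-open variables together cover exactly {2, 3, 4, 5} — 4 values for 4 variables — and 4 appears only in b's list, so b = 4.
No further eliminations apply; a can still be any of 2, 5.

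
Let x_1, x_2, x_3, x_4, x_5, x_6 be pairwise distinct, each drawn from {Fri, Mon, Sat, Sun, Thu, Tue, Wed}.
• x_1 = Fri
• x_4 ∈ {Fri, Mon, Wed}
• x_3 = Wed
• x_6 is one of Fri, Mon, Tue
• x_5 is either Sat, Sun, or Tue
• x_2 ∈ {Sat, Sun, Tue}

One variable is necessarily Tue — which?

x_1 has just one choice, so x_1 = Fri. Strike Fri from x_4, x_6.
x_3's domain is down to {Wed}, so x_3 = Wed. Eliminate Wed elsewhere: x_4.
x_4's domain is down to {Mon}, so x_4 = Mon. Eliminate Mon elsewhere: x_6.
So Tue goes to x_6.

x_6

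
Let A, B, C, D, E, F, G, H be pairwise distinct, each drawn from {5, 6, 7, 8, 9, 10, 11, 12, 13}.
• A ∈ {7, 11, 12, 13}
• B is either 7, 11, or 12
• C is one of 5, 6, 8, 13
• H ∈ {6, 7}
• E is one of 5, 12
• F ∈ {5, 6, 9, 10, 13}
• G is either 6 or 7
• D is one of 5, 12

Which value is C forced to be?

8

The 2 variables D and E are confined to {5, 12}, which locks those values in; drop them from A, B, C, F.
G and H between them cover only {6, 7} — a naked pair. Remove those values from A, B, C, F.
B must be 11 (only option left). Remove 11 from A.
That leaves A = 13. Remove 13 from C, F.
So C = 8.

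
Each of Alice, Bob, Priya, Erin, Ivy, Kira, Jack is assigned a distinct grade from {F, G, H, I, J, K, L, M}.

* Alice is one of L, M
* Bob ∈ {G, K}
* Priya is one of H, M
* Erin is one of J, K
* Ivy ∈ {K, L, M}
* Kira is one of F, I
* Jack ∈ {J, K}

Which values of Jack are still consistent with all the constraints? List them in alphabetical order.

The 2 variables Erin and Jack are confined to {J, K}, which locks those values in; drop them from Bob, Ivy.
That leaves Bob = G.
The 2 variables Alice and Ivy are confined to {L, M}, which locks those values in; drop them from Priya.
That leaves Priya = H.
No further eliminations apply; Jack can still be any of J, K.

J, K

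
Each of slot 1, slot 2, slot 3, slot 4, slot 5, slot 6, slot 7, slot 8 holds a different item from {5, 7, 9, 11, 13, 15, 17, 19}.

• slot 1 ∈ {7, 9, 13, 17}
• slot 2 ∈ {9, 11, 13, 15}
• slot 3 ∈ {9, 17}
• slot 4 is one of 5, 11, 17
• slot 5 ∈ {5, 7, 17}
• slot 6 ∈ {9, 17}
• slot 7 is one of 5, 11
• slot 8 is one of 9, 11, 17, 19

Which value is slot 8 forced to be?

19

The 8 variables draw from only 8 values {5, 7, 9, 11, 13, 15, 17, 19}, so each is used; only slot 2 can be 15, hence slot 2 = 15.
Among the 7 still-open variables, 13 fits only slot 1 (and all 7 values in {5, 7, 9, 11, 13, 17, 19} must be used), so slot 1 = 13.
Among the 6 still-open variables, 7 fits only slot 5 (and all 6 values in {5, 7, 9, 11, 17, 19} must be used), so slot 5 = 7.
The 5 still-open variables together cover exactly {5, 9, 11, 17, 19} — 5 values for 5 variables — and 19 appears only in slot 8's list, so slot 8 = 19.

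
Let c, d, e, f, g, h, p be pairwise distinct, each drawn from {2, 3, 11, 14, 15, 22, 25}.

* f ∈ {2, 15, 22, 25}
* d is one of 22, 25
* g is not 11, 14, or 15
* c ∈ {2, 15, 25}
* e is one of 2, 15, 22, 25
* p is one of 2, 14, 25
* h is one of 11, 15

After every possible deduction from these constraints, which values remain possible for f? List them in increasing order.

The 7 variables together cover exactly {2, 3, 11, 14, 15, 22, 25} — 7 values for 7 variables — and 3 appears only in g's list, so g = 3.
Among the 6 still-open variables, 11 fits only h (and all 6 values in {2, 11, 14, 15, 22, 25} must be used), so h = 11.
The 5 still-open variables together cover exactly {2, 14, 15, 22, 25} — 5 values for 5 variables — and 14 appears only in p's list, so p = 14.
No further eliminations apply; f can still be any of 2, 15, 22, 25.

2, 15, 22, 25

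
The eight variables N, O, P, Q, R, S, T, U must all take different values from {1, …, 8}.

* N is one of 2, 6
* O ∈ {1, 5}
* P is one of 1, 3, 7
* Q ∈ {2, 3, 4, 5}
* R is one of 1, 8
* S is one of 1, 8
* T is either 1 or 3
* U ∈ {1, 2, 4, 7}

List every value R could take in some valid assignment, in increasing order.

Among the 8 variables, 6 fits only N (and all 8 values in {1, 2, 3, 4, 5, 6, 7, 8} must be used), so N = 6.
R and S share exactly the 2 values {1, 8}; by pigeonhole those values go to them, so strike 1, 8 from O, P, T, U.
O must be 5 (only option left). Strike 5 from Q.
That leaves T = 3. Strike 3 from P, Q.
P has just one choice, so P = 7. Remove 7 from U.
No further eliminations apply; R can still be any of 1, 8.

1, 8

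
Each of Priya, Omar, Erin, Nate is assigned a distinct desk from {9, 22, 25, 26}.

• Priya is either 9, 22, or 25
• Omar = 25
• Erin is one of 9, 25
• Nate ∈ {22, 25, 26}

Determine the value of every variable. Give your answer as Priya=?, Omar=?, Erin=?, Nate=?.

Priya=22, Omar=25, Erin=9, Nate=26

Omar must be 25 (only option left). Remove 25 from Priya, Erin, Nate.
That leaves Erin = 9. So Priya can't be 9.
Priya has just one choice, so Priya = 22. Strike 22 from Nate.
That leaves Nate = 26.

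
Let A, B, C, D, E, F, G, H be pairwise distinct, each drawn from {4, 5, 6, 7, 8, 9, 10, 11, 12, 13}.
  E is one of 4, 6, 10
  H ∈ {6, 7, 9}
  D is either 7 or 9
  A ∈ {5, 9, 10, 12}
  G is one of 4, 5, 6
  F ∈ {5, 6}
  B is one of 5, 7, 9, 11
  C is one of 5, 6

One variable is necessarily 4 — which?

The 8 variables draw from only 8 values {4, 5, 6, 7, 9, 10, 11, 12}, so each is used; only B can be 11, hence B = 11.
The 7 still-open variables draw from only 7 values {4, 5, 6, 7, 9, 10, 12}, so each is used; only A can be 12, hence A = 12.
Among the 6 still-open variables, 10 fits only E (and all 6 values in {4, 5, 6, 7, 9, 10} must be used), so E = 10.
The 5 still-open variables together cover exactly {4, 5, 6, 7, 9} — 5 values for 5 variables — and 4 appears only in G's list, so G = 4.

G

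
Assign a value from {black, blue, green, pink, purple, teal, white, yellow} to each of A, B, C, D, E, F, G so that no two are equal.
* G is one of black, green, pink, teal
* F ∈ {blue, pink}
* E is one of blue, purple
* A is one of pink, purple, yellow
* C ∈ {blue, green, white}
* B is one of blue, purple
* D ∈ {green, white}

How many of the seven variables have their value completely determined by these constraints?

B and E share exactly the 2 values {blue, purple}; by pigeonhole those values go to them, so strike blue, purple from A, C, F.
F has just one choice, so F = pink. Eliminate pink elsewhere: A, G.
A has just one choice, so A = yellow.
The 2 variables C and D are confined to {green, white}, which locks those values in; drop them from G.
Determined: A=yellow, F=pink. The other variables each still have more than one consistent value. That makes 2.

2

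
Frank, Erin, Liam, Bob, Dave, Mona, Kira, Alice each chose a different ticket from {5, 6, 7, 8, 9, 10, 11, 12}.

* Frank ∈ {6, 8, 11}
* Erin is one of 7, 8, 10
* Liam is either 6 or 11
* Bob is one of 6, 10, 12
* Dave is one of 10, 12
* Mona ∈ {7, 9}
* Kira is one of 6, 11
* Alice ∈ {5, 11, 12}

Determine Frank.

8

Among the 8 variables, 5 fits only Alice (and all 8 values in {5, 6, 7, 8, 9, 10, 11, 12} must be used), so Alice = 5.
Among the 7 still-open variables, 9 fits only Mona (and all 7 values in {6, 7, 8, 9, 10, 11, 12} must be used), so Mona = 9.
Among the 6 still-open variables, 7 fits only Erin (and all 6 values in {6, 7, 8, 10, 11, 12} must be used), so Erin = 7.
Among the 5 still-open variables, 8 fits only Frank (and all 5 values in {6, 8, 10, 11, 12} must be used), so Frank = 8.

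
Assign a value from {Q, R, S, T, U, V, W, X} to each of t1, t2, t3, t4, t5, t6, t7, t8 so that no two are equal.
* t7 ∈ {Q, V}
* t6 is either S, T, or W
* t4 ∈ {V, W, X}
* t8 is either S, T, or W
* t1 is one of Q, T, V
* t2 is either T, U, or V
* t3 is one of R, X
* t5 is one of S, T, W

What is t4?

The 8 variables draw from only 8 values {Q, R, S, T, U, V, W, X}, so each is used; only t3 can be R, hence t3 = R.
The 7 still-open variables draw from only 7 values {Q, S, T, U, V, W, X}, so each is used; only t2 can be U, hence t2 = U.
Among the 6 still-open variables, X fits only t4 (and all 6 values in {Q, S, T, V, W, X} must be used), so t4 = X.

X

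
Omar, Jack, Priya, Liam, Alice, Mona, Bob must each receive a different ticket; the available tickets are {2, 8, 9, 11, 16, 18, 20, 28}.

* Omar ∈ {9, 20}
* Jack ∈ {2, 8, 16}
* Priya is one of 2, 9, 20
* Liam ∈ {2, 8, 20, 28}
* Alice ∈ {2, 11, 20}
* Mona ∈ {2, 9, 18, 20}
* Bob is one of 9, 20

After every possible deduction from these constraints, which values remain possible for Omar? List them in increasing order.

Omar and Bob share exactly the 2 values {9, 20}; by pigeonhole those values go to them, so strike 9, 20 from Priya, Liam, Alice, Mona.
That leaves Priya = 2. So Jack, Liam, Alice, Mona can't be 2.
Alice has just one choice, so Alice = 11.
Mona must be 18 (only option left).
No further eliminations apply; Omar can still be any of 9, 20.

9, 20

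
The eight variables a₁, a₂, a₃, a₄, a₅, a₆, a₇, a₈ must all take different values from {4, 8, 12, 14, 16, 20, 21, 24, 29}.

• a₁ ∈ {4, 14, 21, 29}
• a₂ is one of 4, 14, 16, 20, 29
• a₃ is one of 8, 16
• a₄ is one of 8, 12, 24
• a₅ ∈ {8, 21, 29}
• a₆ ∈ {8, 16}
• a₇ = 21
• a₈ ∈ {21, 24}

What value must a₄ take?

a₇ has just one choice, so a₇ = 21. So a₁, a₅, a₈ can't be 21.
a₈ has just one choice, so a₈ = 24. Eliminate 24 elsewhere: a₄.
a₃ and a₆ share exactly the 2 values {8, 16}; by pigeonhole those values go to them, so strike 8, 16 from a₂, a₄, a₅.
So a₄ = 12.

12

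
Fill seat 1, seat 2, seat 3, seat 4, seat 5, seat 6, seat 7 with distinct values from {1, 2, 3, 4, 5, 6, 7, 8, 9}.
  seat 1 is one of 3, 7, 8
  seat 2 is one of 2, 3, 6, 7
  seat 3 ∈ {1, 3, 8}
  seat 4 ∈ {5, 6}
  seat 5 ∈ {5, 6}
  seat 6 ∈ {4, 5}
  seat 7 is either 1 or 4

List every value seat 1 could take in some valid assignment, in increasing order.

The 2 variables seat 4 and seat 5 are confined to {5, 6}, which locks those values in; drop them from seat 2, seat 6.
seat 6 must be 4 (only option left). So seat 7 can't be 4.
seat 7 has just one choice, so seat 7 = 1. Eliminate 1 elsewhere: seat 3.
No further eliminations apply; seat 1 can still be any of 3, 7, 8.

3, 7, 8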